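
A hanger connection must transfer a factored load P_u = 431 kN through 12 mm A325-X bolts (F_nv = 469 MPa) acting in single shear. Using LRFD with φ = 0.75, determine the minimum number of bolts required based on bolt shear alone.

A_b = π·12²/4 = 113.1 mm².
Per-bolt design strength φR_n = 0.75 × 469 × 113.1 × 1 / 1000 = 39.78 kN.
n ≥ 431 / 39.78 = 10.83 → use 11 bolts.

11 bolts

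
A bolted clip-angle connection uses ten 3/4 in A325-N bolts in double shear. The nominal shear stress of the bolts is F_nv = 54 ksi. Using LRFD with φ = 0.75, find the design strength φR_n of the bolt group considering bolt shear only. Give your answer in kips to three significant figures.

358 kips

A_b = π × 0.75² / 4 = 0.4418 in².
R_n = F_nv · A_b · n · n_s = 54 × 0.4418 × 10 × 2 = 477.1 kips.
Design strength φR_n = 0.75 × 477.1 = 358 kips.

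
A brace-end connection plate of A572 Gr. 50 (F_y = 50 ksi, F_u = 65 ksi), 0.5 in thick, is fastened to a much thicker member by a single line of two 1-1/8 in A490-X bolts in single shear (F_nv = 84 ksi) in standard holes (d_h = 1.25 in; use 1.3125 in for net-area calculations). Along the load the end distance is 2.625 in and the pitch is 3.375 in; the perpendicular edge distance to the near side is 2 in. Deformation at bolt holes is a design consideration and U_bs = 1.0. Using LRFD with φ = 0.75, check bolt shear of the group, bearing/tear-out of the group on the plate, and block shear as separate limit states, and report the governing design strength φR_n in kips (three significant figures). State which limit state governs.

Bolt shear: A_b = π·1.125²/4 = 0.994 in²; R_n = 84 × 0.994 × 2 × 1 = 167 kips → 0.75 × 167 = 125 kips.
Bearing: edge l_c = 2, r_n = 78 kips; interior l_c = 2.125, r_n = 82.88 kips; R_n = 78 + 1·82.88 = 160.9 kips → 121 kips.
Block shear: A_gv = 3, A_nv = 2.016, A_nt = 0.6719 in²; R_n = min(0.6F_uA_nv, 0.6F_yA_gv) + U_bs·F_u·A_nt = 122.3 kips → 91.7 kips.
Block shear governs: 91.7 kips.

91.7 kips (block shear governs)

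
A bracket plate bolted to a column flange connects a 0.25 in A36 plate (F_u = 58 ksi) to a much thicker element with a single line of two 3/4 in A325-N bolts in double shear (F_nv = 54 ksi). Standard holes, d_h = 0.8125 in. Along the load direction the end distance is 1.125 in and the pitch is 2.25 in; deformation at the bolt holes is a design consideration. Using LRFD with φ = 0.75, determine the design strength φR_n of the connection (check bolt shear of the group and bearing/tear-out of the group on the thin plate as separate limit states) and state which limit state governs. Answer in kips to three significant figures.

Bolt shear: A_b = π·0.75²/4 = 0.4418 in²; R_n = 54 × 0.4418 × 2 × 2 = 95.43 kips → 0.75 × 95.43 = 71.6 kips.
Bearing (1.2 l_c t F_u ≤ 2.4 d t F_u): upper limit = 2.4·0.75·0.25·58 = 26.1 kips.
  Edge l_c = 1.125 − 0.8125/2 = 0.7188 → r_n = 12.51 kips; interior l_c = 2.25 − 0.8125 = 1.438 → r_n = 25.01 kips.
  R_n,bearing = 1·12.51 + 1·25.01 = 37.52 kips → 0.75 × 37.52 = 28.1 kips.
Bearing governs: 28.1 kips.

28.1 kips (bearing governs)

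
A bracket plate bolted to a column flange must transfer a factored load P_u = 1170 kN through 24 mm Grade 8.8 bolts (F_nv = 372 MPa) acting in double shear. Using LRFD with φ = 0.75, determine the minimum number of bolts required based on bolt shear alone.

5 bolts

A_b = π·24²/4 = 452.4 mm².
Per-bolt design strength φR_n = 0.75 × 372 × 452.4 × 2 / 1000 = 252.4 kN.
n ≥ 1170 / 252.4 = 4.635 → use 5 bolts.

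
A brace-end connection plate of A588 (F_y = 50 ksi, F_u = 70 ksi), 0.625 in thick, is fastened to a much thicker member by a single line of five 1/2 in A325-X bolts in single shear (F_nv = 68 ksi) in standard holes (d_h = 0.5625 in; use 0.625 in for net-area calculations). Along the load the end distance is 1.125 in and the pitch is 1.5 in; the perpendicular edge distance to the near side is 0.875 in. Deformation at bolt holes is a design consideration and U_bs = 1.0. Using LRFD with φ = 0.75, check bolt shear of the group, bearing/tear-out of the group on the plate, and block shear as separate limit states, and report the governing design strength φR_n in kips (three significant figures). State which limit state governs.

Bolt shear: A_b = π·0.5²/4 = 0.1963 in²; R_n = 68 × 0.1963 × 5 × 1 = 66.76 kips → 0.75 × 66.76 = 50.1 kips.
Bearing: edge l_c = 0.8438, r_n = 44.3 kips; interior l_c = 0.9375, r_n = 49.22 kips; R_n = 44.3 + 4·49.22 = 241.2 kips → 181 kips.
Block shear: A_gv = 4.453, A_nv = 2.695, A_nt = 0.3516 in²; R_n = min(0.6F_uA_nv, 0.6F_yA_gv) + U_bs·F_u·A_nt = 137.8 kips → 103 kips.
Bolt shear governs: 50.1 kips.

50.1 kips (bolt shear governs)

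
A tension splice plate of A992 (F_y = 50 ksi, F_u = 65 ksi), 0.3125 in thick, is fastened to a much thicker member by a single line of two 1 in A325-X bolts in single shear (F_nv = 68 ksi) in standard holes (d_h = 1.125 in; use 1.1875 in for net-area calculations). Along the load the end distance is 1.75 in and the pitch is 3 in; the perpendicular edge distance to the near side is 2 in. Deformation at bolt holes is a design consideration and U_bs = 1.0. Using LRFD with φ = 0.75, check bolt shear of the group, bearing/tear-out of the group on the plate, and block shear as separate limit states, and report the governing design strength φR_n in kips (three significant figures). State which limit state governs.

Bolt shear: A_b = π·1²/4 = 0.7854 in²; R_n = 68 × 0.7854 × 2 × 1 = 106.8 kips → 0.75 × 106.8 = 80.1 kips.
Bearing: edge l_c = 1.188, r_n = 28.95 kips; interior l_c = 1.875, r_n = 45.7 kips; R_n = 28.95 + 1·45.7 = 74.65 kips → 56 kips.
Block shear: A_gv = 1.484, A_nv = 0.9277, A_nt = 0.4395 in²; R_n = min(0.6F_uA_nv, 0.6F_yA_gv) + U_bs·F_u·A_nt = 64.75 kips → 48.6 kips.
Block shear governs: 48.6 kips.

48.6 kips (block shear governs)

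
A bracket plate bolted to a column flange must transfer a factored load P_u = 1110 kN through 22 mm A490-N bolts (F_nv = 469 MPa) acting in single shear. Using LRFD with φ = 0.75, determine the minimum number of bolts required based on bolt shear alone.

9 bolts

A_b = π·22²/4 = 380.1 mm².
Per-bolt design strength φR_n = 0.75 × 469 × 380.1 × 1 / 1000 = 133.7 kN.
n ≥ 1110 / 133.7 = 8.301 → use 9 bolts.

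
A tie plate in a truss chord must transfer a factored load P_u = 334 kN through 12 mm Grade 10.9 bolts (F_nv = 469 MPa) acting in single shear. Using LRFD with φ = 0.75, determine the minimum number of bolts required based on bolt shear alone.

A_b = π·12²/4 = 113.1 mm².
Per-bolt design strength φR_n = 0.75 × 469 × 113.1 × 1 / 1000 = 39.78 kN.
n ≥ 334 / 39.78 = 8.396 → use 9 bolts.

9 bolts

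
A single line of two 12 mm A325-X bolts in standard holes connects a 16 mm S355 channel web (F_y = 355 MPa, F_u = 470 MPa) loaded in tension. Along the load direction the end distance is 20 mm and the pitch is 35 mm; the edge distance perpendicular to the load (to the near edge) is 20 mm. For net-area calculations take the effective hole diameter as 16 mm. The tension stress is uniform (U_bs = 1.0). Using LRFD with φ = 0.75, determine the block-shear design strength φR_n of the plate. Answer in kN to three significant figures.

Shear plane L_v = 20 + 1·35 = 55 mm; A_gv = 55 × 16 = 880 mm².
A_nv = (55 − 1.5·16) × 16 = 496 mm².
A_nt = (20 − 0.5·16) × 16 = 192 mm².
0.6 F_u A_nv = 139.9 kN; 0.6 F_y A_gv = 187.4 kN → shear rupture governs the shear term.
R_n = 139.9 + 1.0 × 470 × 192 / 1000 = 230.1 kN.
Design strength φR_n = 0.75 × 230.1 = 173 kN.

173 kN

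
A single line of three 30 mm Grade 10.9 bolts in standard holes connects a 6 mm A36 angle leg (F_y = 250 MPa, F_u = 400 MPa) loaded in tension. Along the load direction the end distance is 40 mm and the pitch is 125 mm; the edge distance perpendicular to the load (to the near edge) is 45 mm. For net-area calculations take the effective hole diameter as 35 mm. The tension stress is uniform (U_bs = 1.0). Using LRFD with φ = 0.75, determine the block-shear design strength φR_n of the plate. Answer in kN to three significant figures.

Shear plane L_v = 40 + 2·125 = 290 mm; A_gv = 290 × 6 = 1740 mm².
A_nv = (290 − 2.5·35) × 6 = 1215 mm².
A_nt = (45 − 0.5·35) × 6 = 165 mm².
0.6 F_u A_nv = 291.6 kN; 0.6 F_y A_gv = 261 kN → shear yielding governs the shear term.
R_n = 261 + 1.0 × 400 × 165 / 1000 = 327 kN.
Design strength φR_n = 0.75 × 327 = 245 kN.

245 kN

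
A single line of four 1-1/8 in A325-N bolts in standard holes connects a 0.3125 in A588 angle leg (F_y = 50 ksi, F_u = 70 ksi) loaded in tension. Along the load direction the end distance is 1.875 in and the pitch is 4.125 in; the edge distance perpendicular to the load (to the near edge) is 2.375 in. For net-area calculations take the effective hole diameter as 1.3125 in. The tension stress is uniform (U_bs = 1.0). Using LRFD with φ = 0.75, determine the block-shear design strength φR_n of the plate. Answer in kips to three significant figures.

Shear plane L_v = 1.875 + 3·4.125 = 14.25 in; A_gv = 14.25 × 0.3125 = 4.453 in².
A_nv = (14.25 − 3.5·1.3125) × 0.3125 = 3.018 in².
A_nt = (2.375 − 0.5·1.3125) × 0.3125 = 0.5371 in².
0.6 F_u A_nv = 126.7 kips; 0.6 F_y A_gv = 133.6 kips → shear rupture governs the shear term.
R_n = 126.7 + 1.0 × 70 × 0.5371 = 164.3 kips.
Design strength φR_n = 0.75 × 164.3 = 123 kips.

123 kips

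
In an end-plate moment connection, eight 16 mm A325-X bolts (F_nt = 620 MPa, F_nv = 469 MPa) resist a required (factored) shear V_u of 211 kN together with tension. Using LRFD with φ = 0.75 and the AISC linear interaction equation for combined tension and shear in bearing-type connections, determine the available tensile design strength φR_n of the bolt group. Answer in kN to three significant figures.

A_b = π·16²/4 = 201.1 mm²; f_rv = 211 × 1000 / (8 × 201.1) = 131.2 MPa.
F'_nt = 1.3 F_nt − (F_nt / φF_nv) f_rv = 1.3·620 − (620/(0.75·469))·131.2 = 574.8 MPa, capped at F_nt → F'_nt = 574.8 MPa.
R_n = F'_nt · A_b · n = 574.8 × 201.1 × 8 / 1000 = 924.5 kN.
Design strength φR_n = 0.75 × 924.5 = 693 kN.

693 kN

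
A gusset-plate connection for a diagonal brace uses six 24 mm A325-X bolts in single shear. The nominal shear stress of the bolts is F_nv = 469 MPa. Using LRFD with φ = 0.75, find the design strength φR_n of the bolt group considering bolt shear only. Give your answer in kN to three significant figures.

955 kN

A_b = π × 24² / 4 = 452.4 mm².
R_n = F_nv · A_b · n · n_s = 469 × 452.4 × 6 × 1 / 1000 = 1273 kN.
Design strength φR_n = 0.75 × 1273 = 955 kN.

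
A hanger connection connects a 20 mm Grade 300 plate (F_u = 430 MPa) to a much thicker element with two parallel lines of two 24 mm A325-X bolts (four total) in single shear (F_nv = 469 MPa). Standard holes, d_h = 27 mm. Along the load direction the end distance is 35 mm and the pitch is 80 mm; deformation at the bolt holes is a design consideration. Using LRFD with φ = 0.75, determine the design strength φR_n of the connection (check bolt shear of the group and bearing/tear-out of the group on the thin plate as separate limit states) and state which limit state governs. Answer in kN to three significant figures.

Bolt shear: A_b = π·24²/4 = 452.4 mm²; R_n = 469 × 452.4 × 4 × 1 / 1000 = 848.7 kN → 0.75 × 848.7 = 637 kN.
Bearing (1.2 l_c t F_u ≤ 2.4 d t F_u): upper limit = 2.4·24·20·430 / 1000 = 495.4 kN.
  Edge l_c = 35 − 27/2 = 21.5 → r_n = 221.9 kN; interior l_c = 80 − 27 = 53 → r_n = 495.4 kN.
  R_n,bearing = 2·221.9 + 2·495.4 = 1434 kN → 0.75 × 1434 = 1080 kN.
Bolt shear governs: 637 kN.

637 kN (bolt shear governs)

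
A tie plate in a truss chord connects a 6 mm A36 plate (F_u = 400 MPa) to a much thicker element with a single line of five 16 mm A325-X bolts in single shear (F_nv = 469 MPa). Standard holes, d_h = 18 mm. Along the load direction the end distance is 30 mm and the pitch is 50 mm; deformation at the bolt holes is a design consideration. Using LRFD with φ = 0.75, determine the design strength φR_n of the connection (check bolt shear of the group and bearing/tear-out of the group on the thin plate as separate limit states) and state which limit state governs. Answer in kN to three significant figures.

322 kN (bearing governs)

Bolt shear: A_b = π·16²/4 = 201.1 mm²; R_n = 469 × 201.1 × 5 × 1 / 1000 = 471.5 kN → 0.75 × 471.5 = 354 kN.
Bearing (1.2 l_c t F_u ≤ 2.4 d t F_u): upper limit = 2.4·16·6·400 / 1000 = 92.16 kN.
  Edge l_c = 30 − 18/2 = 21 → r_n = 60.48 kN; interior l_c = 50 − 18 = 32 → r_n = 92.16 kN.
  R_n,bearing = 1·60.48 + 4·92.16 = 429.1 kN → 0.75 × 429.1 = 322 kN.
Bearing governs: 322 kN.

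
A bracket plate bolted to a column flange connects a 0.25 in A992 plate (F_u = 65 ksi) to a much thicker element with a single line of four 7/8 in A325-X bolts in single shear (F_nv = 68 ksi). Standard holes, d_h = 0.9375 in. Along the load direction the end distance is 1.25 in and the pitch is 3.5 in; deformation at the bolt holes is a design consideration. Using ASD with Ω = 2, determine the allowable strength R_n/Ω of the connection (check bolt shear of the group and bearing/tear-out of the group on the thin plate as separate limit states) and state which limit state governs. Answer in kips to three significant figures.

58.8 kips (bearing governs)

Bolt shear: A_b = π·0.875²/4 = 0.6013 in²; R_n = 68 × 0.6013 × 4 × 1 = 163.6 kips → 163.6 / 2 = 81.8 kips.
Bearing (1.2 l_c t F_u ≤ 2.4 d t F_u): upper limit = 2.4·0.875·0.25·65 = 34.12 kips.
  Edge l_c = 1.25 − 0.9375/2 = 0.7812 → r_n = 15.23 kips; interior l_c = 3.5 − 0.9375 = 2.562 → r_n = 34.12 kips.
  R_n,bearing = 1·15.23 + 3·34.12 = 117.6 kips → 117.6 / 2 = 58.8 kips.
Bearing governs: 58.8 kips.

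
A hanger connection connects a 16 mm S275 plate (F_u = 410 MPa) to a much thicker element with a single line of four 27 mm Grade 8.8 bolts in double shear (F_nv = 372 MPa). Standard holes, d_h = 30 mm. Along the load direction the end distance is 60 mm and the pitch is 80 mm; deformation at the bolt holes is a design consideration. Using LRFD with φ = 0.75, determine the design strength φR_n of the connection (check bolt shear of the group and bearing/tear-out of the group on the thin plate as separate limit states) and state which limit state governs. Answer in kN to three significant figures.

1150 kN (bearing governs)

Bolt shear: A_b = π·27²/4 = 572.6 mm²; R_n = 372 × 572.6 × 4 × 2 / 1000 = 1704 kN → 0.75 × 1704 = 1280 kN.
Bearing (1.2 l_c t F_u ≤ 2.4 d t F_u): upper limit = 2.4·27·16·410 / 1000 = 425.1 kN.
  Edge l_c = 60 − 30/2 = 45 → r_n = 354.2 kN; interior l_c = 80 − 30 = 50 → r_n = 393.6 kN.
  R_n,bearing = 1·354.2 + 3·393.6 = 1535 kN → 0.75 × 1535 = 1150 kN.
Bearing governs: 1150 kN.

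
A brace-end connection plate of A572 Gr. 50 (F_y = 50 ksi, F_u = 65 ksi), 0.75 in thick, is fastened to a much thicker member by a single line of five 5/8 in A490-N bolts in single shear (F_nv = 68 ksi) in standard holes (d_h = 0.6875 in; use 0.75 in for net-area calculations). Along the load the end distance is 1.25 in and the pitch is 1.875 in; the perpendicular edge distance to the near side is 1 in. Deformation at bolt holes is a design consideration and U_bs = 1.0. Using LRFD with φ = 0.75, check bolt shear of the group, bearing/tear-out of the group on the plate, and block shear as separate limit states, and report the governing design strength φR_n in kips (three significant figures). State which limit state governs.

Bolt shear: A_b = π·0.625²/4 = 0.3068 in²; R_n = 68 × 0.3068 × 5 × 1 = 104.3 kips → 0.75 × 104.3 = 78.2 kips.
Bearing: edge l_c = 0.9062, r_n = 53.02 kips; interior l_c = 1.188, r_n = 69.47 kips; R_n = 53.02 + 4·69.47 = 330.9 kips → 248 kips.
Block shear: A_gv = 6.562, A_nv = 4.031, A_nt = 0.4688 in²; R_n = min(0.6F_uA_nv, 0.6F_yA_gv) + U_bs·F_u·A_nt = 187.7 kips → 141 kips.
Bolt shear governs: 78.2 kips.

78.2 kips (bolt shear governs)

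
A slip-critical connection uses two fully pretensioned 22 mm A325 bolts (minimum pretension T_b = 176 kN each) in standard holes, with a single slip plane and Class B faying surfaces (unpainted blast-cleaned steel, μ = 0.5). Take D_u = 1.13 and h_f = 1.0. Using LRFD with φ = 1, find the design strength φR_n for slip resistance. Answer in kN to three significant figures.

199 kN

R_n = μ · D_u · h_f · T_b · n_s · n_b = 0.5 × 1.13 × 1.0 × 176 × 1 × 2 = 198.9 kN.
Design strength φR_n = 1 × 198.9 = 199 kN.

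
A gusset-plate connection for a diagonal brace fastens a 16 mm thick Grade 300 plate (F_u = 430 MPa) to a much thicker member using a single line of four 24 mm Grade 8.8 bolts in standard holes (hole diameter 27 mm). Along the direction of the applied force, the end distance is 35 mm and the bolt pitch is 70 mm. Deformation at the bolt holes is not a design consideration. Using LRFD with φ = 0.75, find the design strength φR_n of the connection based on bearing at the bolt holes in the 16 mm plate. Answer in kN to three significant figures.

Per bolt r_n = 1.5 l_c t F_u ≤ 3.0 d t F_u; upper limit = 3.0 × 24 × 16 × 430 / 1000 = 495.4 kN.
Edge bolt: l_c = 35 − 27/2 = 21.5 mm → 1.5 × 21.5 × 16 × 430 / 1000 = 221.9 → r_n = 221.9 kN.
Interior bolts: l_c = 70 − 27 = 43 mm → 1.5 × 43 × 16 × 430 / 1000 = 443.8 → r_n = 443.8 kN.
R_n = 1 × 221.9 + 3 × 443.8 = 1553 kN.
Design strength φR_n = 0.75 × 1553 = 1160 kN.

1160 kN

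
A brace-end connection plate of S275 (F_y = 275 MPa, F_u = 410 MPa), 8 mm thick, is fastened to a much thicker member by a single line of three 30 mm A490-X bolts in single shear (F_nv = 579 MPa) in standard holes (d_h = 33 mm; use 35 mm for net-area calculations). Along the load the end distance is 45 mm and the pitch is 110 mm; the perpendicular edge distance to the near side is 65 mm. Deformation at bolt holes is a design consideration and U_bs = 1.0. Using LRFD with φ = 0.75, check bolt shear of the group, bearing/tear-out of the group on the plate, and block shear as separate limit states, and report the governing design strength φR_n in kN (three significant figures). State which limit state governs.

Bolt shear: A_b = π·30²/4 = 706.9 mm²; R_n = 579 × 706.9 × 3 × 1 / 1000 = 1228 kN → 0.75 × 1228 = 921 kN.
Bearing: edge l_c = 28.5, r_n = 112.2 kN; interior l_c = 77, r_n = 236.2 kN; R_n = 112.2 + 2·236.2 = 584.5 kN → 438 kN.
Block shear: A_gv = 2120, A_nv = 1420, A_nt = 380 mm²; R_n = min(0.6F_uA_nv, 0.6F_yA_gv) + U_bs·F_u·A_nt = 505.1 kN → 379 kN.
Block shear governs: 379 kN.

379 kN (block shear governs)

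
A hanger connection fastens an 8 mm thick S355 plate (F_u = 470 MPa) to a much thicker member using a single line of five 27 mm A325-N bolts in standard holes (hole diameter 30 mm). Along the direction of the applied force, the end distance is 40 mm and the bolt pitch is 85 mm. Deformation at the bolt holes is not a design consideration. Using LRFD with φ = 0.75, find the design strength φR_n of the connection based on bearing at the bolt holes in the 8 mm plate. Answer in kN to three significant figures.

1020 kN

Per bolt r_n = 1.5 l_c t F_u ≤ 3.0 d t F_u; upper limit = 3.0 × 27 × 8 × 470 / 1000 = 304.6 kN.
Edge bolt: l_c = 40 − 30/2 = 25 mm → 1.5 × 25 × 8 × 470 / 1000 = 141 → r_n = 141 kN.
Interior bolts: l_c = 85 − 30 = 55 mm → 1.5 × 55 × 8 × 470 / 1000 = 310.2 → r_n = 304.6 kN.
R_n = 1 × 141 + 4 × 304.6 = 1359 kN.
Design strength φR_n = 0.75 × 1359 = 1020 kN.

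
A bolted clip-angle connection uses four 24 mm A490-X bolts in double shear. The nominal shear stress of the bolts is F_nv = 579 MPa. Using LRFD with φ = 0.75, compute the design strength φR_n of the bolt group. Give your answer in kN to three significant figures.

A_b = π × 24² / 4 = 452.4 mm².
R_n = F_nv · A_b · n · n_s = 579 × 452.4 × 4 × 2 / 1000 = 2095 kN.
Design strength φR_n = 0.75 × 2095 = 1570 kN.

1570 kN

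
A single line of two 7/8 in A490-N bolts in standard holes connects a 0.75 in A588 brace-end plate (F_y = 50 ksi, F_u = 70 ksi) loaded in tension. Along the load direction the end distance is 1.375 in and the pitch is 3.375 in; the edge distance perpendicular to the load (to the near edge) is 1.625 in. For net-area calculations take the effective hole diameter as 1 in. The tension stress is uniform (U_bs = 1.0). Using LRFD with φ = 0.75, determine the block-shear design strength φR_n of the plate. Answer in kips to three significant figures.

Shear plane L_v = 1.375 + 1·3.375 = 4.75 in; A_gv = 4.75 × 0.75 = 3.562 in².
A_nv = (4.75 − 1.5·1) × 0.75 = 2.438 in².
A_nt = (1.625 − 0.5·1) × 0.75 = 0.8438 in².
0.6 F_u A_nv = 102.4 kips; 0.6 F_y A_gv = 106.9 kips → shear rupture governs the shear term.
R_n = 102.4 + 1.0 × 70 × 0.8438 = 161.4 kips.
Design strength φR_n = 0.75 × 161.4 = 121 kips.

121 kips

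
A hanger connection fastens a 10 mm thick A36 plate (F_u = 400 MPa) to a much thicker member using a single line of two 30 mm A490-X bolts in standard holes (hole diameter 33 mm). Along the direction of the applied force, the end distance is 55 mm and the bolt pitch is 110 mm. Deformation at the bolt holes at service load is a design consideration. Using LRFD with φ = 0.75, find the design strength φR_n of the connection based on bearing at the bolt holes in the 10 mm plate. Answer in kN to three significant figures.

Per bolt r_n = 1.2 l_c t F_u ≤ 2.4 d t F_u; upper limit = 2.4 × 30 × 10 × 400 / 1000 = 288 kN.
Edge bolt: l_c = 55 − 33/2 = 38.5 mm → 1.2 × 38.5 × 10 × 400 / 1000 = 184.8 → r_n = 184.8 kN.
Interior bolts: l_c = 110 − 33 = 77 mm → 1.2 × 77 × 10 × 400 / 1000 = 369.6 → r_n = 288 kN.
R_n = 1 × 184.8 + 1 × 288 = 472.8 kN.
Design strength φR_n = 0.75 × 472.8 = 355 kN.

355 kN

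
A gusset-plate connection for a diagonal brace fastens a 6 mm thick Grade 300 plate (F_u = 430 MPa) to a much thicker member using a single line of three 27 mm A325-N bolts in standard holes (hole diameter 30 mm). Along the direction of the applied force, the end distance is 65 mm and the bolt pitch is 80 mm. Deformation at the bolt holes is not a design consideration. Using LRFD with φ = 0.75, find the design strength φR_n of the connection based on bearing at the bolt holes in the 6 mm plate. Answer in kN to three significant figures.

Per bolt r_n = 1.5 l_c t F_u ≤ 3.0 d t F_u; upper limit = 3.0 × 27 × 6 × 430 / 1000 = 209 kN.
Edge bolt: l_c = 65 − 30/2 = 50 mm → 1.5 × 50 × 6 × 430 / 1000 = 193.5 → r_n = 193.5 kN.
Interior bolts: l_c = 80 − 30 = 50 mm → 1.5 × 50 × 6 × 430 / 1000 = 193.5 → r_n = 193.5 kN.
R_n = 1 × 193.5 + 2 × 193.5 = 580.5 kN.
Design strength φR_n = 0.75 × 580.5 = 435 kN.

435 kN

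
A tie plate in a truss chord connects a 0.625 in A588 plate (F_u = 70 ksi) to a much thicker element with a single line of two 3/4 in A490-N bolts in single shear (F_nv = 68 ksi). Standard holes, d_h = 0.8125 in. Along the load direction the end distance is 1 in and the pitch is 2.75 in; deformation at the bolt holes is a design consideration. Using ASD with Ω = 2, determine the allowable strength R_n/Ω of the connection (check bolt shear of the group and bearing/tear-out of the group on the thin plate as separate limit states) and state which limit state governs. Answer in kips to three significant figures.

30 kips (bolt shear governs)

Bolt shear: A_b = π·0.75²/4 = 0.4418 in²; R_n = 68 × 0.4418 × 2 × 1 = 60.08 kips → 60.08 / 2 = 30 kips.
Bearing (1.2 l_c t F_u ≤ 2.4 d t F_u): upper limit = 2.4·0.75·0.625·70 = 78.75 kips.
  Edge l_c = 1 − 0.8125/2 = 0.5938 → r_n = 31.17 kips; interior l_c = 2.75 − 0.8125 = 1.938 → r_n = 78.75 kips.
  R_n,bearing = 1·31.17 + 1·78.75 = 109.9 kips → 109.9 / 2 = 55 kips.
Bolt shear governs: 30 kips.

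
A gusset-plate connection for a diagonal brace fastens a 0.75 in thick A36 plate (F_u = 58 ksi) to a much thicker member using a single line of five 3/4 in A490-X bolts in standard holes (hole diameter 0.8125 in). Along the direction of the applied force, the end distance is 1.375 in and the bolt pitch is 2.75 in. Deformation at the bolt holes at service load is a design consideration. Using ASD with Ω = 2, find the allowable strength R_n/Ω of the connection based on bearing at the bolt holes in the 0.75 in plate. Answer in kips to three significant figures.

Per bolt r_n = 1.2 l_c t F_u ≤ 2.4 d t F_u; upper limit = 2.4 × 0.75 × 0.75 × 58 = 78.3 kips.
Edge bolt: l_c = 1.375 − 0.8125/2 = 0.9688 in → 1.2 × 0.9688 × 0.75 × 58 = 50.57 → r_n = 50.57 kips.
Interior bolts: l_c = 2.75 − 0.8125 = 1.938 in → 1.2 × 1.938 × 0.75 × 58 = 101.1 → r_n = 78.3 kips.
R_n = 1 × 50.57 + 4 × 78.3 = 363.8 kips.
Allowable strength R_n/Ω = 363.8 / 2 = 182 kips.

182 kips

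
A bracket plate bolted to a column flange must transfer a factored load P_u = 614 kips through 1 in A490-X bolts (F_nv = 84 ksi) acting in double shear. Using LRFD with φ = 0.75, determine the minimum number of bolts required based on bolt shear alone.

7 bolts

A_b = π·1²/4 = 0.7854 in².
Per-bolt design strength φR_n = 0.75 × 84 × 0.7854 × 2 = 98.96 kips.
n ≥ 614 / 98.96 = 6.205 → use 7 bolts.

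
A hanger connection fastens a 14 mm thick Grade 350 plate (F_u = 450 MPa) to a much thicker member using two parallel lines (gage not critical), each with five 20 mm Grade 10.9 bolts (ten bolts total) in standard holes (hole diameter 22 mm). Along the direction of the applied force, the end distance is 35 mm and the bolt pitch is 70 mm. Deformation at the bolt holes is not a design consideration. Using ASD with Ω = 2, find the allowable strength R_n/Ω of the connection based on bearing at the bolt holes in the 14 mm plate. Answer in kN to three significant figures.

Per bolt r_n = 1.5 l_c t F_u ≤ 3.0 d t F_u; upper limit = 3.0 × 20 × 14 × 450 / 1000 = 378 kN.
Edge bolt: l_c = 35 − 22/2 = 24 mm → 1.5 × 24 × 14 × 450 / 1000 = 226.8 → r_n = 226.8 kN.
Interior bolts: l_c = 70 − 22 = 48 mm → 1.5 × 48 × 14 × 450 / 1000 = 453.6 → r_n = 378 kN.
R_n = 2 × 226.8 + 8 × 378 = 3478 kN.
Allowable strength R_n/Ω = 3478 / 2 = 1740 kN.

1740 kN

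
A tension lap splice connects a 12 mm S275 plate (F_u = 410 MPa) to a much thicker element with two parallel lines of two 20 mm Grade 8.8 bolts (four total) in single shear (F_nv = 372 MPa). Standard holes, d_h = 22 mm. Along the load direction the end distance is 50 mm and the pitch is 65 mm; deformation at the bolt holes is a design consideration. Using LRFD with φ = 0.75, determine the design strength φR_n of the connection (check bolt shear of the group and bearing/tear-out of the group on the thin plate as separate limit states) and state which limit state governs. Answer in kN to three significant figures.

351 kN (bolt shear governs)

Bolt shear: A_b = π·20²/4 = 314.2 mm²; R_n = 372 × 314.2 × 4 × 1 / 1000 = 467.5 kN → 0.75 × 467.5 = 351 kN.
Bearing (1.2 l_c t F_u ≤ 2.4 d t F_u): upper limit = 2.4·20·12·410 / 1000 = 236.2 kN.
  Edge l_c = 50 − 22/2 = 39 → r_n = 230.3 kN; interior l_c = 65 − 22 = 43 → r_n = 236.2 kN.
  R_n,bearing = 2·230.3 + 2·236.2 = 932.8 kN → 0.75 × 932.8 = 700 kN.
Bolt shear governs: 351 kN.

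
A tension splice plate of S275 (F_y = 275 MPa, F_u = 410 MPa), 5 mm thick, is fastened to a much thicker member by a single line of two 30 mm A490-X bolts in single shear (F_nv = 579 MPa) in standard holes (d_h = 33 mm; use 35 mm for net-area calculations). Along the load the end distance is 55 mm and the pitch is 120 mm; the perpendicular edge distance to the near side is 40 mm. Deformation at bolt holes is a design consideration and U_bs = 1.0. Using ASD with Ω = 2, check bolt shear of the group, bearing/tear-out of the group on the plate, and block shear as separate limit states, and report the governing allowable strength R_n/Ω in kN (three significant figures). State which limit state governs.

95.2 kN (block shear governs)

Bolt shear: A_b = π·30²/4 = 706.9 mm²; R_n = 579 × 706.9 × 2 × 1 / 1000 = 818.5 kN → 818.5 / 2 = 409 kN.
Bearing: edge l_c = 38.5, r_n = 94.71 kN; interior l_c = 87, r_n = 147.6 kN; R_n = 94.71 + 1·147.6 = 242.3 kN → 121 kN.
Block shear: A_gv = 875, A_nv = 612.5, A_nt = 112.5 mm²; R_n = min(0.6F_uA_nv, 0.6F_yA_gv) + U_bs·F_u·A_nt = 190.5 kN → 95.2 kN.
Block shear governs: 95.2 kN.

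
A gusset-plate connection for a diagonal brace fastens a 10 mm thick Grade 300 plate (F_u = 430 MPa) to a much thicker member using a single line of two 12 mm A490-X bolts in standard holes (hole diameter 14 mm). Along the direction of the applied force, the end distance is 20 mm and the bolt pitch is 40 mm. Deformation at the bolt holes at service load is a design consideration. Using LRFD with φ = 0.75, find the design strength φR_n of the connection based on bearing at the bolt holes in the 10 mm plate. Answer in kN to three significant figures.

143 kN

Per bolt r_n = 1.2 l_c t F_u ≤ 2.4 d t F_u; upper limit = 2.4 × 12 × 10 × 430 / 1000 = 123.8 kN.
Edge bolt: l_c = 20 − 14/2 = 13 mm → 1.2 × 13 × 10 × 430 / 1000 = 67.08 → r_n = 67.08 kN.
Interior bolts: l_c = 40 − 14 = 26 mm → 1.2 × 26 × 10 × 430 / 1000 = 134.2 → r_n = 123.8 kN.
R_n = 1 × 67.08 + 1 × 123.8 = 190.9 kN.
Design strength φR_n = 0.75 × 190.9 = 143 kN.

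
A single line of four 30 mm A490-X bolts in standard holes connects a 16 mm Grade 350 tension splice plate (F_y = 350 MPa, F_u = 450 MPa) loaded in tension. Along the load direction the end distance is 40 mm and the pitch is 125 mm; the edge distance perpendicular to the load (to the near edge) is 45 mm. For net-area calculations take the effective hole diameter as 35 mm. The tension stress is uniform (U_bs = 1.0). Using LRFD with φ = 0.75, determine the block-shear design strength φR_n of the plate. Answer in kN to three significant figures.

1100 kN

Shear plane L_v = 40 + 3·125 = 415 mm; A_gv = 415 × 16 = 6640 mm².
A_nv = (415 − 3.5·35) × 16 = 4680 mm².
A_nt = (45 − 0.5·35) × 16 = 440 mm².
0.6 F_u A_nv = 1264 kN; 0.6 F_y A_gv = 1394 kN → shear rupture governs the shear term.
R_n = 1264 + 1.0 × 450 × 440 / 1000 = 1462 kN.
Design strength φR_n = 0.75 × 1462 = 1100 kN.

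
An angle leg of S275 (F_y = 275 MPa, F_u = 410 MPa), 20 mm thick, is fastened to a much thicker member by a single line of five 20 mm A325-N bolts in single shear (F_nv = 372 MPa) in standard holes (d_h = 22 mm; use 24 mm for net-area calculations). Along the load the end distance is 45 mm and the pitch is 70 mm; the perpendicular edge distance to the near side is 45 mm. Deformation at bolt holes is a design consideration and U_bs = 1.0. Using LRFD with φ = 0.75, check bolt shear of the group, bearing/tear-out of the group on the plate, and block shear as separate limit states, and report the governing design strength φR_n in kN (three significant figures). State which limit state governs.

438 kN (bolt shear governs)

Bolt shear: A_b = π·20²/4 = 314.2 mm²; R_n = 372 × 314.2 × 5 × 1 / 1000 = 584.3 kN → 0.75 × 584.3 = 438 kN.
Bearing: edge l_c = 34, r_n = 334.6 kN; interior l_c = 48, r_n = 393.6 kN; R_n = 334.6 + 4·393.6 = 1909 kN → 1430 kN.
Block shear: A_gv = 6500, A_nv = 4340, A_nt = 660 mm²; R_n = min(0.6F_uA_nv, 0.6F_yA_gv) + U_bs·F_u·A_nt = 1338 kN → 1000 kN.
Bolt shear governs: 438 kN.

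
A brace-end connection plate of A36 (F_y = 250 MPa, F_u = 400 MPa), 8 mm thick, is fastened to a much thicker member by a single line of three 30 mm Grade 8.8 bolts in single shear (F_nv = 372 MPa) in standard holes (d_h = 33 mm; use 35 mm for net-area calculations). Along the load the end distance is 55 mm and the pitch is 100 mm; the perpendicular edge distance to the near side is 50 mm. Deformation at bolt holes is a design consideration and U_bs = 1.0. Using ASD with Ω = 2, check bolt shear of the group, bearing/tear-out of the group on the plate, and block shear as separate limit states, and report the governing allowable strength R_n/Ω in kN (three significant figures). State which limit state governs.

205 kN (block shear governs)

Bolt shear: A_b = π·30²/4 = 706.9 mm²; R_n = 372 × 706.9 × 3 × 1 / 1000 = 788.9 kN → 788.9 / 2 = 394 kN.
Bearing: edge l_c = 38.5, r_n = 147.8 kN; interior l_c = 67, r_n = 230.4 kN; R_n = 147.8 + 2·230.4 = 608.6 kN → 304 kN.
Block shear: A_gv = 2040, A_nv = 1340, A_nt = 260 mm²; R_n = min(0.6F_uA_nv, 0.6F_yA_gv) + U_bs·F_u·A_nt = 410 kN → 205 kN.
Block shear governs: 205 kN.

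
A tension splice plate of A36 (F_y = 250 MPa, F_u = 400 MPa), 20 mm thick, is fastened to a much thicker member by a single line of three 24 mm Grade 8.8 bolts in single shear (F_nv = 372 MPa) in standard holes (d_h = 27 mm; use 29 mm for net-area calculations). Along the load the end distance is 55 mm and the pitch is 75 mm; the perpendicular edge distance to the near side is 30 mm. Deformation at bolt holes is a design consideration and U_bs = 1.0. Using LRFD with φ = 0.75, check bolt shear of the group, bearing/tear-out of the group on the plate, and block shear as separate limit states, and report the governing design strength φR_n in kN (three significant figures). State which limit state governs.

379 kN (bolt shear governs)

Bolt shear: A_b = π·24²/4 = 452.4 mm²; R_n = 372 × 452.4 × 3 × 1 / 1000 = 504.9 kN → 0.75 × 504.9 = 379 kN.
Bearing: edge l_c = 41.5, r_n = 398.4 kN; interior l_c = 48, r_n = 460.8 kN; R_n = 398.4 + 2·460.8 = 1320 kN → 990 kN.
Block shear: A_gv = 4100, A_nv = 2650, A_nt = 310 mm²; R_n = min(0.6F_uA_nv, 0.6F_yA_gv) + U_bs·F_u·A_nt = 739 kN → 554 kN.
Bolt shear governs: 379 kN.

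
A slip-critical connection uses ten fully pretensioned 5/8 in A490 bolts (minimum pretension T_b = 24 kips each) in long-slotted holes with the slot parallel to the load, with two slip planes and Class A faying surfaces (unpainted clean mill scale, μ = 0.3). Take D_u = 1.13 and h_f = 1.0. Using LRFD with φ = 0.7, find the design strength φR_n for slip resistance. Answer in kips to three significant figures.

114 kips

R_n = μ · D_u · h_f · T_b · n_s · n_b = 0.3 × 1.13 × 1.0 × 24 × 2 × 10 = 162.7 kips.
Design strength φR_n = 0.7 × 162.7 = 114 kips.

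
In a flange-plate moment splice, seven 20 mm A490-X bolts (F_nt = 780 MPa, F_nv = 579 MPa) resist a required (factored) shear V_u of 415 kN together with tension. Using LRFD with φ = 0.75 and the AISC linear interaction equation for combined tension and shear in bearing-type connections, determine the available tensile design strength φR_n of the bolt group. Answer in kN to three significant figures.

1110 kN

A_b = π·20²/4 = 314.2 mm²; f_rv = 415 × 1000 / (7 × 314.2) = 188.7 MPa.
F'_nt = 1.3 F_nt − (F_nt / φF_nv) f_rv = 1.3·780 − (780/(0.75·579))·188.7 = 675 MPa, capped at F_nt → F'_nt = 675 MPa.
R_n = F'_nt · A_b · n = 675 × 314.2 × 7 / 1000 = 1484 kN.
Design strength φR_n = 0.75 × 1484 = 1110 kN.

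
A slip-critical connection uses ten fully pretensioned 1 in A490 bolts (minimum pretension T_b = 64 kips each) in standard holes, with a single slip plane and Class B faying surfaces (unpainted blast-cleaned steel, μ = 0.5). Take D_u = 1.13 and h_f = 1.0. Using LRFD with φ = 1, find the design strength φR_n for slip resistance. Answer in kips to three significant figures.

362 kips

R_n = μ · D_u · h_f · T_b · n_s · n_b = 0.5 × 1.13 × 1.0 × 64 × 1 × 10 = 361.6 kips.
Design strength φR_n = 1 × 361.6 = 362 kips.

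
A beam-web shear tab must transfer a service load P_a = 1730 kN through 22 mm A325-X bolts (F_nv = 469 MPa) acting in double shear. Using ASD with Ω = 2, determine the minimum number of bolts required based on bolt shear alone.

10 bolts

A_b = π·22²/4 = 380.1 mm².
Per-bolt allowable strength R_n/Ω = 469 × 380.1 × 2 / 1000 / 2 = 178.3 kN.
n ≥ 1730 / 178.3 = 9.704 → use 10 bolts.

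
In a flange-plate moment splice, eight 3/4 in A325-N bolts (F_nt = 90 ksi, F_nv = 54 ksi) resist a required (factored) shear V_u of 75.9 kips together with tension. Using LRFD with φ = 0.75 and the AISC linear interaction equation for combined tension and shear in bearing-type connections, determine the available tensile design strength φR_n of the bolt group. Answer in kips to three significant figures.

A_b = π·0.75²/4 = 0.4418 in²; f_rv = 75.9 / (8 × 0.4418) = 21.48 ksi.
F'_nt = 1.3 F_nt − (F_nt / φF_nv) f_rv = 1.3·90 − (90/(0.75·54))·21.48 = 69.28 ksi, capped at F_nt → F'_nt = 69.28 ksi.
R_n = F'_nt · A_b · n = 69.28 × 0.4418 × 8 = 244.8 kips.
Design strength φR_n = 0.75 × 244.8 = 184 kips.

184 kips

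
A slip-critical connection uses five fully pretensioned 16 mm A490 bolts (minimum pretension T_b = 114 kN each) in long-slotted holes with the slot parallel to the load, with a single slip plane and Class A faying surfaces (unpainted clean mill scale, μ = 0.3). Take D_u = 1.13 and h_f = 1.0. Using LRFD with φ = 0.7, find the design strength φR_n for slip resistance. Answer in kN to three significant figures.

135 kN

R_n = μ · D_u · h_f · T_b · n_s · n_b = 0.3 × 1.13 × 1.0 × 114 × 1 × 5 = 193.2 kN.
Design strength φR_n = 0.7 × 193.2 = 135 kN.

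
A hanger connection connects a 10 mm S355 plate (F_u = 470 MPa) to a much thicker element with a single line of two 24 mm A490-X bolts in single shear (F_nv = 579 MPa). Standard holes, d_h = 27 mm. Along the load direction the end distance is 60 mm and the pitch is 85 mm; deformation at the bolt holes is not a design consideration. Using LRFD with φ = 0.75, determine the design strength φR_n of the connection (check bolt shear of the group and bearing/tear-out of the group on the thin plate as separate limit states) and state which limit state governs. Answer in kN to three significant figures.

393 kN (bolt shear governs)

Bolt shear: A_b = π·24²/4 = 452.4 mm²; R_n = 579 × 452.4 × 2 × 1 / 1000 = 523.9 kN → 0.75 × 523.9 = 393 kN.
Bearing (1.5 l_c t F_u ≤ 3.0 d t F_u): upper limit = 3.0·24·10·470 / 1000 = 338.4 kN.
  Edge l_c = 60 − 27/2 = 46.5 → r_n = 327.8 kN; interior l_c = 85 − 27 = 58 → r_n = 338.4 kN.
  R_n,bearing = 1·327.8 + 1·338.4 = 666.2 kN → 0.75 × 666.2 = 500 kN.
Bolt shear governs: 393 kN.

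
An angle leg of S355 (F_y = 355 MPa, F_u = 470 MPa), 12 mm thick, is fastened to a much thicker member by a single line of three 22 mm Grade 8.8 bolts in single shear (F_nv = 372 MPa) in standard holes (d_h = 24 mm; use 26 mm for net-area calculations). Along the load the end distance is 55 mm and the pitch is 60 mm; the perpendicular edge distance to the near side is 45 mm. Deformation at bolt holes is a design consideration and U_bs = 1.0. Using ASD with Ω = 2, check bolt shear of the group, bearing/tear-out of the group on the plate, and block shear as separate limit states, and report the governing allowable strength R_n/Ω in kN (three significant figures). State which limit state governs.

212 kN (bolt shear governs)

Bolt shear: A_b = π·22²/4 = 380.1 mm²; R_n = 372 × 380.1 × 3 × 1 / 1000 = 424.2 kN → 424.2 / 2 = 212 kN.
Bearing: edge l_c = 43, r_n = 291 kN; interior l_c = 36, r_n = 243.6 kN; R_n = 291 + 2·243.6 = 778.3 kN → 389 kN.
Block shear: A_gv = 2100, A_nv = 1320, A_nt = 384 mm²; R_n = min(0.6F_uA_nv, 0.6F_yA_gv) + U_bs·F_u·A_nt = 552.7 kN → 276 kN.
Bolt shear governs: 212 kN.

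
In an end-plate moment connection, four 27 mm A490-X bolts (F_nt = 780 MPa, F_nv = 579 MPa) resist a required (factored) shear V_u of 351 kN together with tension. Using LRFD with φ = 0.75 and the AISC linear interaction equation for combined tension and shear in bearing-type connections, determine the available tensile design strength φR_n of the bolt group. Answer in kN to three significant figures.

1270 kN

A_b = π·27²/4 = 572.6 mm²; f_rv = 351 × 1000 / (4 × 572.6) = 153.3 MPa.
F'_nt = 1.3 F_nt − (F_nt / φF_nv) f_rv = 1.3·780 − (780/(0.75·579))·153.3 = 738.7 MPa, capped at F_nt → F'_nt = 738.7 MPa.
R_n = F'_nt · A_b · n = 738.7 × 572.6 × 4 / 1000 = 1692 kN.
Design strength φR_n = 0.75 × 1692 = 1270 kN.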